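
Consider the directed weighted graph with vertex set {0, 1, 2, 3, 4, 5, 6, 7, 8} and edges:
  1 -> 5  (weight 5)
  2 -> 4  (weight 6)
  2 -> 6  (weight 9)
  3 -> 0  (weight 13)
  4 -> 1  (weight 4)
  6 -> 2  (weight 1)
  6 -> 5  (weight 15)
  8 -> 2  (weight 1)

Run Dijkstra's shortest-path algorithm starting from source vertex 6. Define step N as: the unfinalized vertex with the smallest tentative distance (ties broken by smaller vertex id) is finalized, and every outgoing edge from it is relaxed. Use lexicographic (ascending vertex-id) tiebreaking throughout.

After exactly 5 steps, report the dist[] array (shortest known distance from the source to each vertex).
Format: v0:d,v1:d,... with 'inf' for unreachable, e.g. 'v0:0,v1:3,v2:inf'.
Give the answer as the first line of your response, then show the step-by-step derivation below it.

v0:inf,v1:11,v2:1,v3:inf,v4:7,v5:15,v6:0,v7:inf,v8:inf

step 1: dist = v0:inf,v1:inf,v2:1,v3:inf,v4:inf,v5:15,v6:0,v7:inf,v8:inf
step 2: dist = v0:inf,v1:inf,v2:1,v3:inf,v4:7,v5:15,v6:0,v7:inf,v8:inf
step 3: dist = v0:inf,v1:11,v2:1,v3:inf,v4:7,v5:15,v6:0,v7:inf,v8:inf
step 4: dist = v0:inf,v1:11,v2:1,v3:inf,v4:7,v5:15,v6:0,v7:inf,v8:inf
step 5: dist = v0:inf,v1:11,v2:1,v3:inf,v4:7,v5:15,v6:0,v7:inf,v8:inf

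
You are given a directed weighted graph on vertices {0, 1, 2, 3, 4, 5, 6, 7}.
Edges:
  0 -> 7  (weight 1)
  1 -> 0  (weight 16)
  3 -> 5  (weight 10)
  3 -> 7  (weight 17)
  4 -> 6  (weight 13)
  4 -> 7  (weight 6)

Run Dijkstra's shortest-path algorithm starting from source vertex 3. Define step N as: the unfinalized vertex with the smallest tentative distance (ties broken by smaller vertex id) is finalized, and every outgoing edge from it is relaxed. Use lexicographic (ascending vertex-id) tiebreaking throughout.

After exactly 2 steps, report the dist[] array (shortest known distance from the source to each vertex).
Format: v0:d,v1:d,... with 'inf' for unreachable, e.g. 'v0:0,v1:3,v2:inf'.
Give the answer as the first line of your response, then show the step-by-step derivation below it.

v0:inf,v1:inf,v2:inf,v3:0,v4:inf,v5:10,v6:inf,v7:17

step 1: dist = v0:inf,v1:inf,v2:inf,v3:0,v4:inf,v5:10,v6:inf,v7:17
step 2: dist = v0:inf,v1:inf,v2:inf,v3:0,v4:inf,v5:10,v6:inf,v7:17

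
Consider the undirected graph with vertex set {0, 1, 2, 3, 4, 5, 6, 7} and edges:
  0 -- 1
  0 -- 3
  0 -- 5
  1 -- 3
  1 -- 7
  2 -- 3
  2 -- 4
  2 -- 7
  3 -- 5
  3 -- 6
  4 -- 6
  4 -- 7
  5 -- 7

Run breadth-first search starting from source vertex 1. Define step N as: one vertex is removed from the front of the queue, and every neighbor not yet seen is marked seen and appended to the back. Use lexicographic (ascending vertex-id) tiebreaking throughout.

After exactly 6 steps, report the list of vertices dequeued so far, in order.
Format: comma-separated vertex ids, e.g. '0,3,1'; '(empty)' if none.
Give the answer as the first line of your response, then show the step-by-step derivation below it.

1,0,3,7,5,2

step 1: dequeue 1; queue=[0,3,7]; order=1
step 2: dequeue 0; queue=[3,7,5]; order=1,0
step 3: dequeue 3; queue=[7,5,2,6]; order=1,0,3
step 4: dequeue 7; queue=[5,2,6,4]; order=1,0,3,7
step 5: dequeue 5; queue=[2,6,4]; order=1,0,3,7,5
step 6: dequeue 2; queue=[6,4]; order=1,0,3,7,5,2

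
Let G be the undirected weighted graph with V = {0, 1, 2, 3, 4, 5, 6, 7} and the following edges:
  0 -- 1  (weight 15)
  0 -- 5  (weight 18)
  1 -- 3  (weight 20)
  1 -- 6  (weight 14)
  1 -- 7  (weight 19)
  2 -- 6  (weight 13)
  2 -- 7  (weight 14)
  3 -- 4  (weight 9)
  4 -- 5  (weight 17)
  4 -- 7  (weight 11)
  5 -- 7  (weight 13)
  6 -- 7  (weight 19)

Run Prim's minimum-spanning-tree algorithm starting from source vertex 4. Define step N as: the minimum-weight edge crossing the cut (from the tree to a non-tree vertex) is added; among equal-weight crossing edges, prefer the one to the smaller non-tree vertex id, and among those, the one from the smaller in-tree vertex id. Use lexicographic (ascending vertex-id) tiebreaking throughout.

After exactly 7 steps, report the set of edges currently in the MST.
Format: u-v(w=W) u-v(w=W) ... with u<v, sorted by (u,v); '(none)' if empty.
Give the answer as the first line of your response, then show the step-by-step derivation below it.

0-1(w=15) 1-6(w=14) 2-6(w=13) 2-7(w=14) 3-4(w=9) 4-7(w=11) 5-7(w=13)

step 1: add edge 3-4 (w=9); MST = {3-4(w=9)}
step 2: add edge 4-7 (w=11); MST = {3-4(w=9) 4-7(w=11)}
step 3: add edge 5-7 (w=13); MST = {3-4(w=9) 4-7(w=11) 5-7(w=13)}
step 4: add edge 2-7 (w=14); MST = {2-7(w=14) 3-4(w=9) 4-7(w=11) 5-7(w=13)}
step 5: add edge 2-6 (w=13); MST = {2-6(w=13) 2-7(w=14) 3-4(w=9) 4-7(w=11) 5-7(w=13)}
step 6: add edge 1-6 (w=14); MST = {1-6(w=14) 2-6(w=13) 2-7(w=14) 3-4(w=9) 4-7(w=11) 5-7(w=13)}
step 7: add edge 0-1 (w=15); MST = {0-1(w=15) 1-6(w=14) 2-6(w=13) 2-7(w=14) 3-4(w=9) 4-7(w=11) 5-7(w=13)}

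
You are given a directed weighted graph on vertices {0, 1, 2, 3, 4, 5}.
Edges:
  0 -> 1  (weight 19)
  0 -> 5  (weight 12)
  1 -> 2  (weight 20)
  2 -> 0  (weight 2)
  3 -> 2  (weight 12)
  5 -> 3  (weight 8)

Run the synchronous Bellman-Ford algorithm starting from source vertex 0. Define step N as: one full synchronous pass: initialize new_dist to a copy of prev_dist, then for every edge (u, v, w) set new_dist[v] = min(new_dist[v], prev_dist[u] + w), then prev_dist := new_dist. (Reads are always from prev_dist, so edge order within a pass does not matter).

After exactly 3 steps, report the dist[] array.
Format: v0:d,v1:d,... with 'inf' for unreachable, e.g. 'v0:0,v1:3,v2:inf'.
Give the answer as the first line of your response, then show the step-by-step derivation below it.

v0:0,v1:19,v2:32,v3:20,v4:inf,v5:12

step 1: dist = v0:0,v1:19,v2:inf,v3:inf,v4:inf,v5:12
step 2: dist = v0:0,v1:19,v2:39,v3:20,v4:inf,v5:12
step 3: dist = v0:0,v1:19,v2:32,v3:20,v4:inf,v5:12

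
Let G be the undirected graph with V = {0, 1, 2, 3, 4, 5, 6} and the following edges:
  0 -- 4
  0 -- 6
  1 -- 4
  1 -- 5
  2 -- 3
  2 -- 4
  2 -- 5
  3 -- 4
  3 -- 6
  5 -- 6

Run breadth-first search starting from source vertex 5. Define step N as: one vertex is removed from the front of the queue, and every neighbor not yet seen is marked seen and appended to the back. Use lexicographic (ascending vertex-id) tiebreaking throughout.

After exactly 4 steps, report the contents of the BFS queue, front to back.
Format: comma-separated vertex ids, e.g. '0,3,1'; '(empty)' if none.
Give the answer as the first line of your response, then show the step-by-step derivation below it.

4,3,0

step 1: dequeue 5; queue=[1,2,6]; order=5
step 2: dequeue 1; queue=[2,6,4]; order=5,1
step 3: dequeue 2; queue=[6,4,3]; order=5,1,2
step 4: dequeue 6; queue=[4,3,0]; order=5,1,2,6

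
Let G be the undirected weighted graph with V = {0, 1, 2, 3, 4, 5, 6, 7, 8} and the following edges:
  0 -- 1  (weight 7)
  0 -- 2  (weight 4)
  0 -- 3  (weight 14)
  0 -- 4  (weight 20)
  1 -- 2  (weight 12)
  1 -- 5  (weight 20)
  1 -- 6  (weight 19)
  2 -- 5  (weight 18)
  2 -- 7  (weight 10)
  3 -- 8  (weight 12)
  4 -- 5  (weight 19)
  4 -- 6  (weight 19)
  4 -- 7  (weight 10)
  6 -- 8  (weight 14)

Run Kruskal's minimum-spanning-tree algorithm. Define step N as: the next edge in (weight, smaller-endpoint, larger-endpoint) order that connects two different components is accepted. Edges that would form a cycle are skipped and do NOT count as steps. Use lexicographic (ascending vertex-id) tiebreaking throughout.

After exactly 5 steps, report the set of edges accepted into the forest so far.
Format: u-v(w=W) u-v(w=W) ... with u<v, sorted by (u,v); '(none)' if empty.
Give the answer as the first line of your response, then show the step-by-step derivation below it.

0-1(w=7) 0-2(w=4) 2-7(w=10) 3-8(w=12) 4-7(w=10)

step 1: add edge 0-2 (w=4); MST = {0-2(w=4)}
step 2: add edge 0-1 (w=7); MST = {0-1(w=7) 0-2(w=4)}
step 3: add edge 2-7 (w=10); MST = {0-1(w=7) 0-2(w=4) 2-7(w=10)}
step 4: add edge 4-7 (w=10); MST = {0-1(w=7) 0-2(w=4) 2-7(w=10) 4-7(w=10)}
step 5: add edge 3-8 (w=12); MST = {0-1(w=7) 0-2(w=4) 2-7(w=10) 3-8(w=12) 4-7(w=10)}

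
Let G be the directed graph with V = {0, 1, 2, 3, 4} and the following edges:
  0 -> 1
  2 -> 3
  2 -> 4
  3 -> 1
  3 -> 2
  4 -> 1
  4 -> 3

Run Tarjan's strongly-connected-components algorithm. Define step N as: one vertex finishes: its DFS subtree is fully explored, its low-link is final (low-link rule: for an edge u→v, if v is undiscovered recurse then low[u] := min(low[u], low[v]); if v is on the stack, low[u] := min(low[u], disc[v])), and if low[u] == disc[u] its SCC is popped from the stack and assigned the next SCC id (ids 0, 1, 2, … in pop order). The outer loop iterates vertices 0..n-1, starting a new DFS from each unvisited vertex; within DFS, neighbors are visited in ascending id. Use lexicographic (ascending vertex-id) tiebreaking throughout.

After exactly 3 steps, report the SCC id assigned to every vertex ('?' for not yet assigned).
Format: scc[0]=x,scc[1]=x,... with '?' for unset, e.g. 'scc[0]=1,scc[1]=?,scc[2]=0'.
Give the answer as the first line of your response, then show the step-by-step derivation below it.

scc[0]=1,scc[1]=0,scc[2]=?,scc[3]=?,scc[4]=?

step 1: low=(low[0]=0,low[1]=1,low[2]=?,low[3]=?,low[4]=?); scc=(scc[0]=?,scc[1]=0,scc[2]=?,scc[3]=?,scc[4]=?)
step 2: low=(low[0]=0,low[1]=1,low[2]=?,low[3]=?,low[4]=?); scc=(scc[0]=1,scc[1]=0,scc[2]=?,scc[3]=?,scc[4]=?)
step 3: low=(low[0]=0,low[1]=1,low[2]=2,low[3]=2,low[4]=?); scc=(scc[0]=1,scc[1]=0,scc[2]=?,scc[3]=?,scc[4]=?)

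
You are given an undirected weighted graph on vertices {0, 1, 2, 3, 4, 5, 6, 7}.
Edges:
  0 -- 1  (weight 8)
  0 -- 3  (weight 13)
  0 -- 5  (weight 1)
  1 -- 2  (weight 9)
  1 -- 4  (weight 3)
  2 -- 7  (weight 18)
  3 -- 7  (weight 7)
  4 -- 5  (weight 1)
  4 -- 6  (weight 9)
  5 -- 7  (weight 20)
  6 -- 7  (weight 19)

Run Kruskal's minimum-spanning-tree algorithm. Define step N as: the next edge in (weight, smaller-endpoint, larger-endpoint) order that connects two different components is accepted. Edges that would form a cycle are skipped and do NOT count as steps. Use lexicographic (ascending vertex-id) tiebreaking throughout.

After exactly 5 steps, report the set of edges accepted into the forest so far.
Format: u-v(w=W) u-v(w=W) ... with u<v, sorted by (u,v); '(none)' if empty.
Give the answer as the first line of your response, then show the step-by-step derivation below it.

0-5(w=1) 1-2(w=9) 1-4(w=3) 3-7(w=7) 4-5(w=1)

step 1: add edge 0-5 (w=1); MST = {0-5(w=1)}
step 2: add edge 4-5 (w=1); MST = {0-5(w=1) 4-5(w=1)}
step 3: add edge 1-4 (w=3); MST = {0-5(w=1) 1-4(w=3) 4-5(w=1)}
step 4: add edge 3-7 (w=7); MST = {0-5(w=1) 1-4(w=3) 3-7(w=7) 4-5(w=1)}
step 5: add edge 1-2 (w=9); MST = {0-5(w=1) 1-2(w=9) 1-4(w=3) 3-7(w=7) 4-5(w=1)}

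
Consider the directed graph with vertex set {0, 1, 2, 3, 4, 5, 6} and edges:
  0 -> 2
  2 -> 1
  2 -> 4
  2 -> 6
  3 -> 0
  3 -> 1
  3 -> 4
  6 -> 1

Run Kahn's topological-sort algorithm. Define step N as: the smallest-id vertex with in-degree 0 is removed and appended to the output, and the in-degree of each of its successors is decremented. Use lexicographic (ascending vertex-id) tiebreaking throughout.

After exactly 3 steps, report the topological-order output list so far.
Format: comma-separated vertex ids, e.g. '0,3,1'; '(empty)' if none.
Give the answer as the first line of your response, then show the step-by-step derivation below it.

3,0,2

step 1: output 3; order=[3]; indeg=(0,2,1,0,1,0,1)
step 2: output 0; order=[3,0]; indeg=(0,2,0,0,1,0,1)
step 3: output 2; order=[3,0,2]; indeg=(0,1,0,0,0,0,0)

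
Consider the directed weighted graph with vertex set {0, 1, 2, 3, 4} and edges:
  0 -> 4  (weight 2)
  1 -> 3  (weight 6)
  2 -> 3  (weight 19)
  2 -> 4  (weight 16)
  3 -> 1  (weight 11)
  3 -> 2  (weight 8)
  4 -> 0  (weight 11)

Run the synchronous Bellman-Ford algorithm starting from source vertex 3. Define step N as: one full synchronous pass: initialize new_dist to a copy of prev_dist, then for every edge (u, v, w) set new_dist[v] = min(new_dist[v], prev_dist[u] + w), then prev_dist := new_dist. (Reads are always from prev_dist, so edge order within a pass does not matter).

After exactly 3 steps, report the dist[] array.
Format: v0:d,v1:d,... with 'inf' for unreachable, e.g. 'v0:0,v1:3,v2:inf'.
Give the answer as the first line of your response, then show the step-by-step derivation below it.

v0:35,v1:11,v2:8,v3:0,v4:24

step 1: dist = v0:inf,v1:11,v2:8,v3:0,v4:inf
step 2: dist = v0:inf,v1:11,v2:8,v3:0,v4:24
step 3: dist = v0:35,v1:11,v2:8,v3:0,v4:24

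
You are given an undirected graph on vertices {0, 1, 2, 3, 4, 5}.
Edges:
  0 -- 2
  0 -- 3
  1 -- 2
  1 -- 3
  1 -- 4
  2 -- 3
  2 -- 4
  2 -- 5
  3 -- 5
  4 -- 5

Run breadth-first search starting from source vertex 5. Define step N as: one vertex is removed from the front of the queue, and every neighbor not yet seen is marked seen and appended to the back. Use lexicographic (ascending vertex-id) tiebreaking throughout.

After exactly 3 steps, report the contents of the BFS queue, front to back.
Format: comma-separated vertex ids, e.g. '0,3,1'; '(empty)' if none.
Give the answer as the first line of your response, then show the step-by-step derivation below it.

4,0,1

step 1: dequeue 5; queue=[2,3,4]; order=5
step 2: dequeue 2; queue=[3,4,0,1]; order=5,2
step 3: dequeue 3; queue=[4,0,1]; order=5,2,3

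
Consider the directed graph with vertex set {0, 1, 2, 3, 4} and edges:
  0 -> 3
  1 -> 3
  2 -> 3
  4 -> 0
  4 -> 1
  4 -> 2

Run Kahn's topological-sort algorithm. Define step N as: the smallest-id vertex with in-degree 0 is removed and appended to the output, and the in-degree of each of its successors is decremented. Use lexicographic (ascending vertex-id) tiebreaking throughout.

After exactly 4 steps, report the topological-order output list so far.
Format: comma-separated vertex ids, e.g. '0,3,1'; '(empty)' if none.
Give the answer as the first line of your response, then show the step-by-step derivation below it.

4,0,1,2

step 1: output 4; order=[4]; indeg=(0,0,0,3,0)
step 2: output 0; order=[4,0]; indeg=(0,0,0,2,0)
step 3: output 1; order=[4,0,1]; indeg=(0,0,0,1,0)
step 4: output 2; order=[4,0,1,2]; indeg=(0,0,0,0,0)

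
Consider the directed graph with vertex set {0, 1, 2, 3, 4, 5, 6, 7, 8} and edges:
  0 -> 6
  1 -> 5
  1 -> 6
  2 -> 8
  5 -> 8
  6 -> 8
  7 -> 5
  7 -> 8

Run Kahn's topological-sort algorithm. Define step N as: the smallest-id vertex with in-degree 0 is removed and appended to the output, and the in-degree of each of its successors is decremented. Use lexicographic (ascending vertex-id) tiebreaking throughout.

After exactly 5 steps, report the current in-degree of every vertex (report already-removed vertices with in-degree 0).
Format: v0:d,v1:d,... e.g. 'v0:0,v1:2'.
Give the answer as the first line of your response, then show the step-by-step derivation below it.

v0:0,v1:0,v2:0,v3:0,v4:0,v5:1,v6:0,v7:0,v8:3

step 1: output 0; order=[0]; indeg=(0,0,0,0,0,2,1,0,4)
step 2: output 1; order=[0,1]; indeg=(0,0,0,0,0,1,0,0,4)
step 3: output 2; order=[0,1,2]; indeg=(0,0,0,0,0,1,0,0,3)
step 4: output 3; order=[0,1,2,3]; indeg=(0,0,0,0,0,1,0,0,3)
step 5: output 4; order=[0,1,2,3,4]; indeg=(0,0,0,0,0,1,0,0,3)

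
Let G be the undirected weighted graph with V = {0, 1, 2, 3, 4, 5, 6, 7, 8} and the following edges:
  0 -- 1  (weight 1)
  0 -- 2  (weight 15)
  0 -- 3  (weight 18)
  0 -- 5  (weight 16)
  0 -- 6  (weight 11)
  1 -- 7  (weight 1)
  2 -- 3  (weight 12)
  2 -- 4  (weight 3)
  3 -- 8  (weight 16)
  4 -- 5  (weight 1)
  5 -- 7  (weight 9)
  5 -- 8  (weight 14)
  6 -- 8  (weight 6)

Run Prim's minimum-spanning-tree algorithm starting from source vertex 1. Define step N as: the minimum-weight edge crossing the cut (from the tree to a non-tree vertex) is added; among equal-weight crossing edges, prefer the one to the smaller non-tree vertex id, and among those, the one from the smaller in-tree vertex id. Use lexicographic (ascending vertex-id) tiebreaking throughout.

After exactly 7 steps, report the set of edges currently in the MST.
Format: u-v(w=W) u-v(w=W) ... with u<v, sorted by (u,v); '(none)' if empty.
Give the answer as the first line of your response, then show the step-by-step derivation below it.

0-1(w=1) 0-6(w=11) 1-7(w=1) 2-4(w=3) 4-5(w=1) 5-7(w=9) 6-8(w=6)

step 1: add edge 0-1 (w=1); MST = {0-1(w=1)}
step 2: add edge 1-7 (w=1); MST = {0-1(w=1) 1-7(w=1)}
step 3: add edge 5-7 (w=9); MST = {0-1(w=1) 1-7(w=1) 5-7(w=9)}
step 4: add edge 4-5 (w=1); MST = {0-1(w=1) 1-7(w=1) 4-5(w=1) 5-7(w=9)}
step 5: add edge 2-4 (w=3); MST = {0-1(w=1) 1-7(w=1) 2-4(w=3) 4-5(w=1) 5-7(w=9)}
step 6: add edge 0-6 (w=11); MST = {0-1(w=1) 0-6(w=11) 1-7(w=1) 2-4(w=3) 4-5(w=1) 5-7(w=9)}
step 7: add edge 6-8 (w=6); MST = {0-1(w=1) 0-6(w=11) 1-7(w=1) 2-4(w=3) 4-5(w=1) 5-7(w=9) 6-8(w=6)}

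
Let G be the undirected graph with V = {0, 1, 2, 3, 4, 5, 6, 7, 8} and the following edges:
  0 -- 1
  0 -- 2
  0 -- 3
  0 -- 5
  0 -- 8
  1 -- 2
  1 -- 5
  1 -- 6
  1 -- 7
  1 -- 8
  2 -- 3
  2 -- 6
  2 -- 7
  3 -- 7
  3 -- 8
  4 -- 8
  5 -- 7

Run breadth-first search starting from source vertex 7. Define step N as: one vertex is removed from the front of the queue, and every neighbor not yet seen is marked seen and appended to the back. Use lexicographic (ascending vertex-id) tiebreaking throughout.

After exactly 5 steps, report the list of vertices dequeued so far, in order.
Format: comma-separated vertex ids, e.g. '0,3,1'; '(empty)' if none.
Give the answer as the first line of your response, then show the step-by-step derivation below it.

7,1,2,3,5

step 1: dequeue 7; queue=[1,2,3,5]; order=7
step 2: dequeue 1; queue=[2,3,5,0,6,8]; order=7,1
step 3: dequeue 2; queue=[3,5,0,6,8]; order=7,1,2
step 4: dequeue 3; queue=[5,0,6,8]; order=7,1,2,3
step 5: dequeue 5; queue=[0,6,8]; order=7,1,2,3,5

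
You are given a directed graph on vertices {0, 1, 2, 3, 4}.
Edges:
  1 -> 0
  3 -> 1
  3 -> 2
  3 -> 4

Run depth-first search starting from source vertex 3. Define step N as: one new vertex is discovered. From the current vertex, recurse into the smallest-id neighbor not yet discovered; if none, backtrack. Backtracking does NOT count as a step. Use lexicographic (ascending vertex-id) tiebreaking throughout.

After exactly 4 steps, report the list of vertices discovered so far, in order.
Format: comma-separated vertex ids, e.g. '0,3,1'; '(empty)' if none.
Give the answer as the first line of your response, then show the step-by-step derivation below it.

3,1,0,2

step 1: discover 3; path=3; order=3
step 2: discover 1; path=3>1; order=3,1
step 3: discover 0; path=3>1>0; order=3,1,0
step 4: discover 2; path=3>2; order=3,1,0,2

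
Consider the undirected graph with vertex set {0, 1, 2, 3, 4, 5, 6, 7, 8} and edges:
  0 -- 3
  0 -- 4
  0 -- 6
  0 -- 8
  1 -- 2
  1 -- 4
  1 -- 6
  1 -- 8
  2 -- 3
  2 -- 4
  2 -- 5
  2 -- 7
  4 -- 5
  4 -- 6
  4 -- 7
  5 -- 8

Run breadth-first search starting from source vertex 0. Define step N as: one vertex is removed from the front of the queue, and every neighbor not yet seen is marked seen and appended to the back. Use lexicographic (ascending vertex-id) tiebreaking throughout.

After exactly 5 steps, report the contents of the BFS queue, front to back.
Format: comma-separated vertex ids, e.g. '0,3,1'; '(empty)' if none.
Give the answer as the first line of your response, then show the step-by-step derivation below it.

2,1,5,7

step 1: dequeue 0; queue=[3,4,6,8]; order=0
step 2: dequeue 3; queue=[4,6,8,2]; order=0,3
step 3: dequeue 4; queue=[6,8,2,1,5,7]; order=0,3,4
step 4: dequeue 6; queue=[8,2,1,5,7]; order=0,3,4,6
step 5: dequeue 8; queue=[2,1,5,7]; order=0,3,4,6,8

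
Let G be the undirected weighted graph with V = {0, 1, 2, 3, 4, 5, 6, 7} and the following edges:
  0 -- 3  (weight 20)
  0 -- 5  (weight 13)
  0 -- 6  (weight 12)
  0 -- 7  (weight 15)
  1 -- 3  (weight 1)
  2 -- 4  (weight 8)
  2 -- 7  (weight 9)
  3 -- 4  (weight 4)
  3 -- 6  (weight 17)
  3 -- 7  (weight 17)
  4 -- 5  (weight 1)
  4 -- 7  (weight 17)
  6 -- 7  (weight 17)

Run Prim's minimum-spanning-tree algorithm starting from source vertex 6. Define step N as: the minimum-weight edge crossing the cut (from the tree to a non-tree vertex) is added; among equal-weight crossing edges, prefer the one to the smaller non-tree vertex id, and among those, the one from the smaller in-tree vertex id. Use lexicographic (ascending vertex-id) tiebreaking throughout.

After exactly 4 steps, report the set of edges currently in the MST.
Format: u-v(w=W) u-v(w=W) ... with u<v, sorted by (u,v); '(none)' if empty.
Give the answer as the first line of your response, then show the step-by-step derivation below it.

0-5(w=13) 0-6(w=12) 3-4(w=4) 4-5(w=1)

step 1: add edge 0-6 (w=12); MST = {0-6(w=12)}
step 2: add edge 0-5 (w=13); MST = {0-5(w=13) 0-6(w=12)}
step 3: add edge 4-5 (w=1); MST = {0-5(w=13) 0-6(w=12) 4-5(w=1)}
step 4: add edge 3-4 (w=4); MST = {0-5(w=13) 0-6(w=12) 3-4(w=4) 4-5(w=1)}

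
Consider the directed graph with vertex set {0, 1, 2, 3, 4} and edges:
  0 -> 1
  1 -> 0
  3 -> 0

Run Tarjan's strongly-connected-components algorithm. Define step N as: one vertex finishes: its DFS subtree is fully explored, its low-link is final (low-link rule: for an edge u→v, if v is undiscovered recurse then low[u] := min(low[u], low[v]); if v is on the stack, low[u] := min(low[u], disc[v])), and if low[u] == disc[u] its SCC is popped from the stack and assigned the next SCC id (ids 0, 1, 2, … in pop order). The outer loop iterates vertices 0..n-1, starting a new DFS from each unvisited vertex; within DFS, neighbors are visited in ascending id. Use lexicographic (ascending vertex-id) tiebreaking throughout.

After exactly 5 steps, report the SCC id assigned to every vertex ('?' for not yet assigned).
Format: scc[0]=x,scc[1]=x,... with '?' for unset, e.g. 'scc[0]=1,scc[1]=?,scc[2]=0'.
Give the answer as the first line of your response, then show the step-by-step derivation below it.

scc[0]=0,scc[1]=0,scc[2]=1,scc[3]=2,scc[4]=3

step 1: low=(low[0]=0,low[1]=0,low[2]=?,low[3]=?,low[4]=?); scc=(scc[0]=?,scc[1]=?,scc[2]=?,scc[3]=?,scc[4]=?)
step 2: low=(low[0]=0,low[1]=0,low[2]=?,low[3]=?,low[4]=?); scc=(scc[0]=0,scc[1]=0,scc[2]=?,scc[3]=?,scc[4]=?)
step 3: low=(low[0]=0,low[1]=0,low[2]=2,low[3]=?,low[4]=?); scc=(scc[0]=0,scc[1]=0,scc[2]=1,scc[3]=?,scc[4]=?)
step 4: low=(low[0]=0,low[1]=0,low[2]=2,low[3]=3,low[4]=?); scc=(scc[0]=0,scc[1]=0,scc[2]=1,scc[3]=2,scc[4]=?)
step 5: low=(low[0]=0,low[1]=0,low[2]=2,low[3]=3,low[4]=4); scc=(scc[0]=0,scc[1]=0,scc[2]=1,scc[3]=2,scc[4]=3)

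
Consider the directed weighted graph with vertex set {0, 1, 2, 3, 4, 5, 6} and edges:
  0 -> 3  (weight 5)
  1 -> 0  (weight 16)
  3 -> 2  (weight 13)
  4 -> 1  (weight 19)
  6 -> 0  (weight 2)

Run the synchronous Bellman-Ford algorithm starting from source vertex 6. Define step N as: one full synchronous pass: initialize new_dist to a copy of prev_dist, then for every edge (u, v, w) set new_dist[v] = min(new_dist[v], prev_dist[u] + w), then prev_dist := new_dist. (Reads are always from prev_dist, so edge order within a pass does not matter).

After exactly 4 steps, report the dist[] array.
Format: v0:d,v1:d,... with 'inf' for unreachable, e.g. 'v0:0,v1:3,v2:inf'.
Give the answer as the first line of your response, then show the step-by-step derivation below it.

v0:2,v1:inf,v2:20,v3:7,v4:inf,v5:inf,v6:0

step 1: dist = v0:2,v1:inf,v2:inf,v3:inf,v4:inf,v5:inf,v6:0
step 2: dist = v0:2,v1:inf,v2:inf,v3:7,v4:inf,v5:inf,v6:0
step 3: dist = v0:2,v1:inf,v2:20,v3:7,v4:inf,v5:inf,v6:0
step 4: dist = v0:2,v1:inf,v2:20,v3:7,v4:inf,v5:inf,v6:0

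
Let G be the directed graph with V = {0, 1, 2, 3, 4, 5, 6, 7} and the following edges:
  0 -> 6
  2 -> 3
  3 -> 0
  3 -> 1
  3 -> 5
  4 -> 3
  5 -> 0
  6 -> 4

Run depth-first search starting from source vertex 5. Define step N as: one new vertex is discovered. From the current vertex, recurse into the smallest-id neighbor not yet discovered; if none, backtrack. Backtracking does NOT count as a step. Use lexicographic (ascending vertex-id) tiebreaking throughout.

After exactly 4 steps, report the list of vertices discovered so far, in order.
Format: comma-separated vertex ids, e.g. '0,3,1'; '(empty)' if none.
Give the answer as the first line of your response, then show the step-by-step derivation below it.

5,0,6,4

step 1: discover 5; path=5; order=5
step 2: discover 0; path=5>0; order=5,0
step 3: discover 6; path=5>0>6; order=5,0,6
step 4: discover 4; path=5>0>6>4; order=5,0,6,4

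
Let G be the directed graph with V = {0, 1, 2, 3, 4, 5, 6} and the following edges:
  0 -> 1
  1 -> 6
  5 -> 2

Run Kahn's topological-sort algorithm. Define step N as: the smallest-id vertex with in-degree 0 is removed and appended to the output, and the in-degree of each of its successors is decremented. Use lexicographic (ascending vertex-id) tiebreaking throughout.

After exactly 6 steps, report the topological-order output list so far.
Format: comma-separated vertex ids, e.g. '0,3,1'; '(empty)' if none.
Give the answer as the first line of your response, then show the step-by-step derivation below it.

0,1,3,4,5,2

step 1: output 0; order=[0]; indeg=(0,0,1,0,0,0,1)
step 2: output 1; order=[0,1]; indeg=(0,0,1,0,0,0,0)
step 3: output 3; order=[0,1,3]; indeg=(0,0,1,0,0,0,0)
step 4: output 4; order=[0,1,3,4]; indeg=(0,0,1,0,0,0,0)
step 5: output 5; order=[0,1,3,4,5]; indeg=(0,0,0,0,0,0,0)
step 6: output 2; order=[0,1,3,4,5,2]; indeg=(0,0,0,0,0,0,0)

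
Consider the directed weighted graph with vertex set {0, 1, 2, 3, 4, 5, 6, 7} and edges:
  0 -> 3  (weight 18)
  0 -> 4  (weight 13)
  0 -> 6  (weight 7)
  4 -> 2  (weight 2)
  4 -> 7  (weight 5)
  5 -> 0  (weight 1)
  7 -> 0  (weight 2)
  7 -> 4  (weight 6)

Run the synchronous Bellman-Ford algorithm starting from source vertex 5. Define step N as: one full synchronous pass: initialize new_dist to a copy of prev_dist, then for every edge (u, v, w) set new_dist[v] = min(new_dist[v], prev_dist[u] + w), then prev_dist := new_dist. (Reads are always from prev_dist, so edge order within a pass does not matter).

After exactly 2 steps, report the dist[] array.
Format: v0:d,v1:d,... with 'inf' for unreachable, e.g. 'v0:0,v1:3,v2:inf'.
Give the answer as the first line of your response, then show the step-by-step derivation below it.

v0:1,v1:inf,v2:inf,v3:19,v4:14,v5:0,v6:8,v7:inf

step 1: dist = v0:1,v1:inf,v2:inf,v3:inf,v4:inf,v5:0,v6:inf,v7:inf
step 2: dist = v0:1,v1:inf,v2:inf,v3:19,v4:14,v5:0,v6:8,v7:inf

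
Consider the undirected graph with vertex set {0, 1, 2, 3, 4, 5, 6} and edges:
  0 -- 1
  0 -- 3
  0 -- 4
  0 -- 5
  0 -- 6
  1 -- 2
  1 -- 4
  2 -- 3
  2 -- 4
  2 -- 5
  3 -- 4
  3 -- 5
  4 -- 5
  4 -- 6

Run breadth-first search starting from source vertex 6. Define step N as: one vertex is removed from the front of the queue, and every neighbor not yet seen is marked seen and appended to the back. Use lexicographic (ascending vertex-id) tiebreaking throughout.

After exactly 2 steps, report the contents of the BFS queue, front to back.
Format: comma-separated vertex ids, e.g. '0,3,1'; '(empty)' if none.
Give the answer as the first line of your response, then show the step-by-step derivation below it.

4,1,3,5

step 1: dequeue 6; queue=[0,4]; order=6
step 2: dequeue 0; queue=[4,1,3,5]; order=6,0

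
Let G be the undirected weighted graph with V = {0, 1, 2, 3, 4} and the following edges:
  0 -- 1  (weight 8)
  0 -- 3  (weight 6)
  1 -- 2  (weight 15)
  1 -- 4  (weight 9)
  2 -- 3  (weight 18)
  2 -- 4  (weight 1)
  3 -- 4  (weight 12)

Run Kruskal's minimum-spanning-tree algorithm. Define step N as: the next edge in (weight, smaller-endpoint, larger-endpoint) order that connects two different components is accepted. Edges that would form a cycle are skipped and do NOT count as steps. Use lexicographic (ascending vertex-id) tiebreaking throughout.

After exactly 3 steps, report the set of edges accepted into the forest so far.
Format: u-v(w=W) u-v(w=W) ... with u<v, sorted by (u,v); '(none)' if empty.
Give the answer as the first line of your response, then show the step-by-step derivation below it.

0-1(w=8) 0-3(w=6) 2-4(w=1)

step 1: add edge 2-4 (w=1); MST = {2-4(w=1)}
step 2: add edge 0-3 (w=6); MST = {0-3(w=6) 2-4(w=1)}
step 3: add edge 0-1 (w=8); MST = {0-1(w=8) 0-3(w=6) 2-4(w=1)}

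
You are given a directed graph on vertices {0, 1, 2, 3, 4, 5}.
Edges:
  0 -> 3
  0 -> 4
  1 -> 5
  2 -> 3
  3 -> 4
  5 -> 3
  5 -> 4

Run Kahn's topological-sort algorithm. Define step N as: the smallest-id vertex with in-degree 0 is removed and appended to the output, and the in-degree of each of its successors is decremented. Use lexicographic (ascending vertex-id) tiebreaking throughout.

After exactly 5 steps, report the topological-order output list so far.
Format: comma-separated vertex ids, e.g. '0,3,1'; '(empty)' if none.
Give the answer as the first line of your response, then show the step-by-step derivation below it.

0,1,2,5,3

step 1: output 0; order=[0]; indeg=(0,0,0,2,2,1)
step 2: output 1; order=[0,1]; indeg=(0,0,0,2,2,0)
step 3: output 2; order=[0,1,2]; indeg=(0,0,0,1,2,0)
step 4: output 5; order=[0,1,2,5]; indeg=(0,0,0,0,1,0)
step 5: output 3; order=[0,1,2,5,3]; indeg=(0,0,0,0,0,0)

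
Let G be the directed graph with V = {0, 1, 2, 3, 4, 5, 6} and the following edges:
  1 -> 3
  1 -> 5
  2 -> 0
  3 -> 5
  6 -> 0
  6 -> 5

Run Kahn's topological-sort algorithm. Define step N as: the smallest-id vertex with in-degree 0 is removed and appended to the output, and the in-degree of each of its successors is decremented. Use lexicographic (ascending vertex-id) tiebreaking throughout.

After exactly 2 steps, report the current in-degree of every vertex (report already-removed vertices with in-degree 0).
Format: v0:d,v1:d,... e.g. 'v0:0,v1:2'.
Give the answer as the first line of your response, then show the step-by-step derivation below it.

v0:1,v1:0,v2:0,v3:0,v4:0,v5:2,v6:0

step 1: output 1; order=[1]; indeg=(2,0,0,0,0,2,0)
step 2: output 2; order=[1,2]; indeg=(1,0,0,0,0,2,0)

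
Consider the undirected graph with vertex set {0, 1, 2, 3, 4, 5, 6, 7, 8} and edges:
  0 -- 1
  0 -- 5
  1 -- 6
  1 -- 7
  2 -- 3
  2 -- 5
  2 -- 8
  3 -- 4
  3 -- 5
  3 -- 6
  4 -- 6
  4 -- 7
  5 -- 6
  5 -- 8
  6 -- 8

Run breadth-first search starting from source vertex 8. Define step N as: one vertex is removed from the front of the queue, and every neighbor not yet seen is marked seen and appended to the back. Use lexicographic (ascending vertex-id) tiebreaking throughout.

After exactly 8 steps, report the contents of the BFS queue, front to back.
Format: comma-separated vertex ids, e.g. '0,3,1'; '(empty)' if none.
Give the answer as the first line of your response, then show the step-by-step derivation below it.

7

step 1: dequeue 8; queue=[2,5,6]; order=8
step 2: dequeue 2; queue=[5,6,3]; order=8,2
step 3: dequeue 5; queue=[6,3,0]; order=8,2,5
step 4: dequeue 6; queue=[3,0,1,4]; order=8,2,5,6
step 5: dequeue 3; queue=[0,1,4]; order=8,2,5,6,3
step 6: dequeue 0; queue=[1,4]; order=8,2,5,6,3,0
step 7: dequeue 1; queue=[4,7]; order=8,2,5,6,3,0,1
step 8: dequeue 4; queue=[7]; order=8,2,5,6,3,0,1,4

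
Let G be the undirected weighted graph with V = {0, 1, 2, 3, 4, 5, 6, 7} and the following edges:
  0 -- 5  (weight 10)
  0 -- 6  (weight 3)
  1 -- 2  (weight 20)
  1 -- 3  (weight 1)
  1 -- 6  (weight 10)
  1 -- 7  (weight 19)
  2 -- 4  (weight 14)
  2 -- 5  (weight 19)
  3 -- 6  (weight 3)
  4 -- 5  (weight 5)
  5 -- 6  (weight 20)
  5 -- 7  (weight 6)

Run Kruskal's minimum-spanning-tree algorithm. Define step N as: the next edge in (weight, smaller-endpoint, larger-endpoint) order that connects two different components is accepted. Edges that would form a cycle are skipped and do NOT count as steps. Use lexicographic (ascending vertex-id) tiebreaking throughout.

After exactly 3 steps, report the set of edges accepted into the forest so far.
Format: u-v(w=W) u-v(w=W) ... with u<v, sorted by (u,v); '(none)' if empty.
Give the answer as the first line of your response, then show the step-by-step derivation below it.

0-6(w=3) 1-3(w=1) 3-6(w=3)

step 1: add edge 1-3 (w=1); MST = {1-3(w=1)}
step 2: add edge 0-6 (w=3); MST = {0-6(w=3) 1-3(w=1)}
step 3: add edge 3-6 (w=3); MST = {0-6(w=3) 1-3(w=1) 3-6(w=3)}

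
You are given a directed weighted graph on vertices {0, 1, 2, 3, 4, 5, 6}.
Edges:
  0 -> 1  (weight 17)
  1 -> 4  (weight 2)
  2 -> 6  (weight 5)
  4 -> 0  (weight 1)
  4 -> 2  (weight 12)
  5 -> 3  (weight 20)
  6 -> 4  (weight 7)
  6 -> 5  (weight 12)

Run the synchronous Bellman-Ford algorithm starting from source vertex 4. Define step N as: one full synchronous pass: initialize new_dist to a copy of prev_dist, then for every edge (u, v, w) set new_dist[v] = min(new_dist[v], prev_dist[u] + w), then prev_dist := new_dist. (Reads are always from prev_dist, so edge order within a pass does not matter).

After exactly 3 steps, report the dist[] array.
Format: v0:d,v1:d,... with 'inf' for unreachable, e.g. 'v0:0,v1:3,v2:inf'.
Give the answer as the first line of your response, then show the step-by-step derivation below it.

v0:1,v1:18,v2:12,v3:inf,v4:0,v5:29,v6:17

step 1: dist = v0:1,v1:inf,v2:12,v3:inf,v4:0,v5:inf,v6:inf
step 2: dist = v0:1,v1:18,v2:12,v3:inf,v4:0,v5:inf,v6:17
step 3: dist = v0:1,v1:18,v2:12,v3:inf,v4:0,v5:29,v6:17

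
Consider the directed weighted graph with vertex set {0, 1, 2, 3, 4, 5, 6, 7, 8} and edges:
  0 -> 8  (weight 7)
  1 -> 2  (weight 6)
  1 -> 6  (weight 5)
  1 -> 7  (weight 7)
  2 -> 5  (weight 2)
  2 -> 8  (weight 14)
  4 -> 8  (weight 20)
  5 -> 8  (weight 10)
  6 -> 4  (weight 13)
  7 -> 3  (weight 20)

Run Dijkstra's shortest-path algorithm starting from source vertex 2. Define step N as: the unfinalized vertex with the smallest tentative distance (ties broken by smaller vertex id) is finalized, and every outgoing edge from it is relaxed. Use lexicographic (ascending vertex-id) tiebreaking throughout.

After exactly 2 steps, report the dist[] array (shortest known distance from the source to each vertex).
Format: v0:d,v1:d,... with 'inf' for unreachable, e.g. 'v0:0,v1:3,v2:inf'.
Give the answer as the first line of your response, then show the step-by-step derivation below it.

v0:inf,v1:inf,v2:0,v3:inf,v4:inf,v5:2,v6:inf,v7:inf,v8:12

step 1: dist = v0:inf,v1:inf,v2:0,v3:inf,v4:inf,v5:2,v6:inf,v7:inf,v8:14
step 2: dist = v0:inf,v1:inf,v2:0,v3:inf,v4:inf,v5:2,v6:inf,v7:inf,v8:12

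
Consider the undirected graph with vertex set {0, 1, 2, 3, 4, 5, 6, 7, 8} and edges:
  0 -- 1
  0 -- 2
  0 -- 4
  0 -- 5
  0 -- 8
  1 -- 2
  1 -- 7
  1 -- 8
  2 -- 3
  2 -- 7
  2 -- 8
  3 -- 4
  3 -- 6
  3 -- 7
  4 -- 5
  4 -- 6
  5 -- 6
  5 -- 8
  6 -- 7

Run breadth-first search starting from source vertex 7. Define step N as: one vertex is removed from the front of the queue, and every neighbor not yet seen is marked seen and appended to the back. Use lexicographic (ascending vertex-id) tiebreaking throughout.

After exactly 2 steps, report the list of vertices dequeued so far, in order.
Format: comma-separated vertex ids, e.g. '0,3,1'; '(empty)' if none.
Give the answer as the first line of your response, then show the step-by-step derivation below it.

7,1

step 1: dequeue 7; queue=[1,2,3,6]; order=7
step 2: dequeue 1; queue=[2,3,6,0,8]; order=7,1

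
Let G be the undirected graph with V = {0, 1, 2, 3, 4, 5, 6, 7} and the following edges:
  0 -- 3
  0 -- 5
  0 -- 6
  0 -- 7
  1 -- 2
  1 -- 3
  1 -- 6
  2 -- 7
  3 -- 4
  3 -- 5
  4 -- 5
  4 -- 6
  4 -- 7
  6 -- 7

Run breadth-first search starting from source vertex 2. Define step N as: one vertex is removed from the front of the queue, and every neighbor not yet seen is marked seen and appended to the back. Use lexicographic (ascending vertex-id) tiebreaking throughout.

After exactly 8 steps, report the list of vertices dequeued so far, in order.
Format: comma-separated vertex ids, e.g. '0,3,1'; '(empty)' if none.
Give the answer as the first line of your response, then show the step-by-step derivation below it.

2,1,7,3,6,0,4,5

step 1: dequeue 2; queue=[1,7]; order=2
step 2: dequeue 1; queue=[7,3,6]; order=2,1
step 3: dequeue 7; queue=[3,6,0,4]; order=2,1,7
step 4: dequeue 3; queue=[6,0,4,5]; order=2,1,7,3
step 5: dequeue 6; queue=[0,4,5]; order=2,1,7,3,6
step 6: dequeue 0; queue=[4,5]; order=2,1,7,3,6,0
step 7: dequeue 4; queue=[5]; order=2,1,7,3,6,0,4
step 8: dequeue 5; queue=[(empty)]; order=2,1,7,3,6,0,4,5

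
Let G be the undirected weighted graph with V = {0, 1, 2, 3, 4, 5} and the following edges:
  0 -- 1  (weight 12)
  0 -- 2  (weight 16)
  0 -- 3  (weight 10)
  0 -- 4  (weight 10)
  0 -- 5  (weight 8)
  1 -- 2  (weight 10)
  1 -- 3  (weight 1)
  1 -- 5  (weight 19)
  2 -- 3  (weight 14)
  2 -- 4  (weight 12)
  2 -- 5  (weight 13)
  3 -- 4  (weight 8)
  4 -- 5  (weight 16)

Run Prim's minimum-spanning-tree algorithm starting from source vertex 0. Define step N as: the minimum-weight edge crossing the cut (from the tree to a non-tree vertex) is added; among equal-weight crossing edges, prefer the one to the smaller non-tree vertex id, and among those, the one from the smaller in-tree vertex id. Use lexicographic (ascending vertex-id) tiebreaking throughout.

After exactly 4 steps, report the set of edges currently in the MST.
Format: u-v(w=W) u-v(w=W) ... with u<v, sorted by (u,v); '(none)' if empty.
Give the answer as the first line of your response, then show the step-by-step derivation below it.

0-3(w=10) 0-5(w=8) 1-3(w=1) 3-4(w=8)

step 1: add edge 0-5 (w=8); MST = {0-5(w=8)}
step 2: add edge 0-3 (w=10); MST = {0-3(w=10) 0-5(w=8)}
step 3: add edge 1-3 (w=1); MST = {0-3(w=10) 0-5(w=8) 1-3(w=1)}
step 4: add edge 3-4 (w=8); MST = {0-3(w=10) 0-5(w=8) 1-3(w=1) 3-4(w=8)}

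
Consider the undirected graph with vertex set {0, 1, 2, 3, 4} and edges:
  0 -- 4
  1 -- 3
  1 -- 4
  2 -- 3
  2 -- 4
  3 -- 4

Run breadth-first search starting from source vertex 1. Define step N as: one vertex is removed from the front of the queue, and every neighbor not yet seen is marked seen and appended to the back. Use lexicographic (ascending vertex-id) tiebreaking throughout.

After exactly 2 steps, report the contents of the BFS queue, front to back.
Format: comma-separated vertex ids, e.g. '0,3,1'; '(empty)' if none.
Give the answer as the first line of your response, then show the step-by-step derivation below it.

4,2

step 1: dequeue 1; queue=[3,4]; order=1
step 2: dequeue 3; queue=[4,2]; order=1,3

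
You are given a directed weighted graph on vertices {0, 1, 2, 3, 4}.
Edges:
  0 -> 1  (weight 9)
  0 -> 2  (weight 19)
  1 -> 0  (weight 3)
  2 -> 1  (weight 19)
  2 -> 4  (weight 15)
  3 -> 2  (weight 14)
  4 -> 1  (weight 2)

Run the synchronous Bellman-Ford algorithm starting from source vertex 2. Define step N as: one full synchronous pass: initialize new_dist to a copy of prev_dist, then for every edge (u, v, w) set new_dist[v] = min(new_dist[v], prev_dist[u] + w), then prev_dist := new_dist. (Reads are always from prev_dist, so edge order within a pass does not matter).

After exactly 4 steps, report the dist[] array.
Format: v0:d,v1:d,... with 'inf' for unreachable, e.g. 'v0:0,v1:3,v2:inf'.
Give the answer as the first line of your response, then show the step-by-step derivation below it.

v0:20,v1:17,v2:0,v3:inf,v4:15

step 1: dist = v0:inf,v1:19,v2:0,v3:inf,v4:15
step 2: dist = v0:22,v1:17,v2:0,v3:inf,v4:15
step 3: dist = v0:20,v1:17,v2:0,v3:inf,v4:15
step 4: dist = v0:20,v1:17,v2:0,v3:inf,v4:15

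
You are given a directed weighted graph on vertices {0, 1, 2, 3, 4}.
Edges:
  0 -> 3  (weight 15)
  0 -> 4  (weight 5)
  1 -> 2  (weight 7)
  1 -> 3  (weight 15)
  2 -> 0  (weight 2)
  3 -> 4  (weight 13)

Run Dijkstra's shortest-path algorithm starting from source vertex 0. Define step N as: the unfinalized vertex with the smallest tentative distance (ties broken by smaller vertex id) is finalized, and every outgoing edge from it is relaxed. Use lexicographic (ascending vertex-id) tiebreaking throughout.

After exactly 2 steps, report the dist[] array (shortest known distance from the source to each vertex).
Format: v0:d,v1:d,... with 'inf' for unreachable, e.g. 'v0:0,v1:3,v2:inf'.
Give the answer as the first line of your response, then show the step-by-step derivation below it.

v0:0,v1:inf,v2:inf,v3:15,v4:5

step 1: dist = v0:0,v1:inf,v2:inf,v3:15,v4:5
step 2: dist = v0:0,v1:inf,v2:inf,v3:15,v4:5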